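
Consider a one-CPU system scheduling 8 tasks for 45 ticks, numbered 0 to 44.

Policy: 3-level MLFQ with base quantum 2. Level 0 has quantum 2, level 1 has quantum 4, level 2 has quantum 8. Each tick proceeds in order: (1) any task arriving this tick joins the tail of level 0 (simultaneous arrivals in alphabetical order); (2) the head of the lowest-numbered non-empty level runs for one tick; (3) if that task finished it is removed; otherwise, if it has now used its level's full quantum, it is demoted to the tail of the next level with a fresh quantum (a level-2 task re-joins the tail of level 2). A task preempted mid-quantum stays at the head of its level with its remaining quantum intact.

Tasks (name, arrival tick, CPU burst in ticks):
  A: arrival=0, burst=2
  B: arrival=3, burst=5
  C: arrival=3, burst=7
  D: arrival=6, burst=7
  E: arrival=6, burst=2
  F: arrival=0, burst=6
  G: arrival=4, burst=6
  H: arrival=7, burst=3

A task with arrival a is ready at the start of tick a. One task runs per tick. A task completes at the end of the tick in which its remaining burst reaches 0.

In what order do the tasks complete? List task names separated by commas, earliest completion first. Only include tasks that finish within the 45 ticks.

completion order = A, E, F, B, G, H, C, D

t=0: L0/L1/L2 = AF/-/- → run A
t=1: L0/L1/L2 = AF/-/- → run A
t=2: L0/L1/L2 = F/-/- → run F
t=3: L0/L1/L2 = FBC/-/- → run F
t=4: L0/L1/L2 = BCG/F/- → run B
t=5: L0/L1/L2 = BCG/F/- → run B
t=6: L0/L1/L2 = CGDE/FB/- → run C
t=7: L0/L1/L2 = CGDEH/FB/- → run C
t=8: L0/L1/L2 = GDEH/FBC/- → run G
t=9: L0/L1/L2 = GDEH/FBC/- → run G
t=10: L0/L1/L2 = DEH/FBCG/- → run D
t=11: L0/L1/L2 = DEH/FBCG/- → run D
t=12: L0/L1/L2 = EH/FBCGD/- → run E
t=13: L0/L1/L2 = EH/FBCGD/- → run E
t=14: L0/L1/L2 = H/FBCGD/- → run H
t=15: L0/L1/L2 = H/FBCGD/- → run H
t=16: L0/L1/L2 = -/FBCGDH/- → run F
t=17: L0/L1/L2 = -/FBCGDH/- → run F
t=18: L0/L1/L2 = -/FBCGDH/- → run F
t=19: L0/L1/L2 = -/FBCGDH/- → run F
t=20: L0/L1/L2 = -/BCGDH/- → run B
t=21: L0/L1/L2 = -/BCGDH/- → run B
t=22: L0/L1/L2 = -/BCGDH/- → run B
t=23: L0/L1/L2 = -/CGDH/- → run C
t=24: L0/L1/L2 = -/CGDH/- → run C
t=25: L0/L1/L2 = -/CGDH/- → run C
t=26: L0/L1/L2 = -/CGDH/- → run C
t=27: L0/L1/L2 = -/GDH/C → run G
t=28: L0/L1/L2 = -/GDH/C → run G
t=29: L0/L1/L2 = -/GDH/C → run G
t=30: L0/L1/L2 = -/GDH/C → run G
t=31: L0/L1/L2 = -/DH/C → run D
t=32: L0/L1/L2 = -/DH/C → run D
t=33: L0/L1/L2 = -/DH/C → run D
t=34: L0/L1/L2 = -/DH/C → run D
t=35: L0/L1/L2 = -/H/CD → run H
t=36: L0/L1/L2 = -/-/CD → run C
t=37: L0/L1/L2 = -/-/D → run D
t=38: (idle)
t=39: (idle)
t=40: (idle)
t=41: (idle)
t=42: (idle)
t=43: (idle)
t=44: (idle)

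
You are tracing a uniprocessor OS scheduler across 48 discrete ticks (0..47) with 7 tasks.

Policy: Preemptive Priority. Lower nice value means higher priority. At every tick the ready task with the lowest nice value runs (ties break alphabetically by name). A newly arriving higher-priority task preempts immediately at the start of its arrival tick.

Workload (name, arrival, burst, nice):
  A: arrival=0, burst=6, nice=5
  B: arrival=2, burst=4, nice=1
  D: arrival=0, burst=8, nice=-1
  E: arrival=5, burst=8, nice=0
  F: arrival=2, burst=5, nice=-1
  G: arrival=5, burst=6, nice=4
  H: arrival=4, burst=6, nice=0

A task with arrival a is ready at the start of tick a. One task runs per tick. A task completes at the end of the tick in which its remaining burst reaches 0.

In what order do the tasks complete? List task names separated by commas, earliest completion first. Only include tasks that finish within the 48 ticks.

t=0: ready={A,D} → run D
t=1: ready={A,D} → run D
t=2: ready={A,B,D,F} → run D
t=3: ready={A,B,D,F} → run D
t=4: ready={A,B,D,F,H} → run D
t=5: ready={A,B,D,E,F,G,H} → run D
t=6: ready={A,B,D,E,F,G,H} → run D
t=7: ready={A,B,D,E,F,G,H} → run D
t=8: ready={A,B,E,F,G,H} → run F
t=9: ready={A,B,E,F,G,H} → run F
t=10: ready={A,B,E,F,G,H} → run F
t=11: ready={A,B,E,F,G,H} → run F
t=12: ready={A,B,E,F,G,H} → run F
t=13: ready={A,B,E,G,H} → run E
t=14: ready={A,B,E,G,H} → run E
t=15: ready={A,B,E,G,H} → run E
t=16: ready={A,B,E,G,H} → run E
t=17: ready={A,B,E,G,H} → run E
t=18: ready={A,B,E,G,H} → run E
t=19: ready={A,B,E,G,H} → run E
t=20: ready={A,B,E,G,H} → run E
t=21: ready={A,B,G,H} → run H
t=22: ready={A,B,G,H} → run H
t=23: ready={A,B,G,H} → run H
t=24: ready={A,B,G,H} → run H
t=25: ready={A,B,G,H} → run H
t=26: ready={A,B,G,H} → run H
t=27: ready={A,B,G} → run B
t=28: ready={A,B,G} → run B
t=29: ready={A,B,G} → run B
t=30: ready={A,B,G} → run B
t=31: ready={A,G} → run G
t=32: ready={A,G} → run G
t=33: ready={A,G} → run G
t=34: ready={A,G} → run G
t=35: ready={A,G} → run G
t=36: ready={A,G} → run G
t=37: ready={A} → run A
t=38: ready={A} → run A
t=39: ready={A} → run A
t=40: ready={A} → run A
t=41: ready={A} → run A
t=42: ready={A} → run A
t=43: (idle)
t=44: (idle)
t=45: (idle)
t=46: (idle)
t=47: (idle)

completion order = D, F, E, H, B, G, A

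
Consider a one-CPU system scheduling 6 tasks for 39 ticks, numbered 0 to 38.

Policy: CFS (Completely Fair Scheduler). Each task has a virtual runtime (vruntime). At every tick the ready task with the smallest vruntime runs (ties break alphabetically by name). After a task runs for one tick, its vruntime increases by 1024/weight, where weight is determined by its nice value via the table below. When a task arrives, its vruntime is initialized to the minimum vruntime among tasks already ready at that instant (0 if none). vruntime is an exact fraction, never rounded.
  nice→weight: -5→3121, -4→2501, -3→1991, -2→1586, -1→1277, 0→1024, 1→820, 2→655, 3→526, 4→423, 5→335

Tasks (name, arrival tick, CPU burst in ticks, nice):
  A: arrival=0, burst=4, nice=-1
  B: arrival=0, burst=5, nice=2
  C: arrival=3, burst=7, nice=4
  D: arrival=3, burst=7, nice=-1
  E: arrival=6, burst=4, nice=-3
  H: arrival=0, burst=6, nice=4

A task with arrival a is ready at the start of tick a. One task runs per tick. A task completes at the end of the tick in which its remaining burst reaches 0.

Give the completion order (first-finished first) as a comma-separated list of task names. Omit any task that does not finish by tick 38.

t=0: vr[A=0 B=0 H=0] → run A
t=1: vr[A=1024/1277 B=0 H=0] → run B
t=2: vr[A=1024/1277 B=1024/655 H=0] → run H
t=3: vr[A=1024/1277 B=1024/655 C=1024/1277 D=1024/1277 H=1024/423] → run A
t=4: vr[A=2048/1277 B=1024/655 C=1024/1277 D=1024/1277 H=1024/423] → run C
t=5: vr[A=2048/1277 B=1024/655 C=1740800/540171 D=1024/1277 H=1024/423] → run D
t=6: vr[A=2048/1277 B=1024/655 C=1740800/540171 D=2048/1277 E=1024/655 H=1024/423] → run B
t=7: vr[A=2048/1277 B=2048/655 C=1740800/540171 D=2048/1277 E=1024/655 H=1024/423] → run E
t=8: vr[A=2048/1277 B=2048/655 C=1740800/540171 D=2048/1277 E=2709504/1304105 H=1024/423] → run A
t=9: vr[A=3072/1277 B=2048/655 C=1740800/540171 D=2048/1277 E=2709504/1304105 H=1024/423] → run D
t=10: vr[A=3072/1277 B=2048/655 C=1740800/540171 D=3072/1277 E=2709504/1304105 H=1024/423] → run E
t=11: vr[A=3072/1277 B=2048/655 C=1740800/540171 D=3072/1277 E=3380224/1304105 H=1024/423] → run A
t=12: vr[B=2048/655 C=1740800/540171 D=3072/1277 E=3380224/1304105 H=1024/423] → run D
t=13: vr[B=2048/655 C=1740800/540171 D=4096/1277 E=3380224/1304105 H=1024/423] → run H
t=14: vr[B=2048/655 C=1740800/540171 D=4096/1277 E=3380224/1304105 H=2048/423] → run E
t=15: vr[B=2048/655 C=1740800/540171 D=4096/1277 E=4050944/1304105 H=2048/423] → run E
t=16: vr[B=2048/655 C=1740800/540171 D=4096/1277 H=2048/423] → run B
t=17: vr[B=3072/655 C=1740800/540171 D=4096/1277 H=2048/423] → run D
t=18: vr[B=3072/655 C=1740800/540171 D=5120/1277 H=2048/423] → run C
t=19: vr[B=3072/655 C=3048448/540171 D=5120/1277 H=2048/423] → run D
t=20: vr[B=3072/655 C=3048448/540171 D=6144/1277 H=2048/423] → run B
t=21: vr[B=4096/655 C=3048448/540171 D=6144/1277 H=2048/423] → run D
t=22: vr[B=4096/655 C=3048448/540171 D=7168/1277 H=2048/423] → run H
t=23: vr[B=4096/655 C=3048448/540171 D=7168/1277 H=1024/141] → run D
t=24: vr[B=4096/655 C=3048448/540171 H=1024/141] → run C
t=25: vr[B=4096/655 C=1452032/180057 H=1024/141] → run B
t=26: vr[C=1452032/180057 H=1024/141] → run H
t=27: vr[C=1452032/180057 H=4096/423] → run C
t=28: vr[C=5663744/540171 H=4096/423] → run H
t=29: vr[C=5663744/540171 H=5120/423] → run C
t=30: vr[C=6971392/540171 H=5120/423] → run H
t=31: vr[C=6971392/540171] → run C
t=32: vr[C=2759680/180057] → run C
t=33: (idle)
t=34: (idle)
t=35: (idle)
t=36: (idle)
t=37: (idle)
t=38: (idle)

completion order = A, E, D, B, H, C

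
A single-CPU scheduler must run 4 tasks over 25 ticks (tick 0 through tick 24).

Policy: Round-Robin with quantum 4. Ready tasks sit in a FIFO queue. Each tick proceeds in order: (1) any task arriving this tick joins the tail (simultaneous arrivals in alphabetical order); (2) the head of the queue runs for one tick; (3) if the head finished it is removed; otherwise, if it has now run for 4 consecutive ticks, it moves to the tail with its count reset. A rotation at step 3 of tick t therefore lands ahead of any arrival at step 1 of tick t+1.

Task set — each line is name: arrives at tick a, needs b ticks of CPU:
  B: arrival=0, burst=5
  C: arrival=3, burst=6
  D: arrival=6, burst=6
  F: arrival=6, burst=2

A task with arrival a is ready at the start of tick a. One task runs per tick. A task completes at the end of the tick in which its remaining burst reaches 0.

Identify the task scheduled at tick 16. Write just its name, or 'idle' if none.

t=0: queue=[B] q_used=0 → run B
t=1: queue=[B] q_used=1 → run B
t=2: queue=[B] q_used=2 → run B
t=3: queue=[B,C] q_used=3 → run B
t=4: queue=[C,B] q_used=0 → run C
t=5: queue=[C,B] q_used=1 → run C
t=6: queue=[C,B,D,F] q_used=2 → run C
t=7: queue=[C,B,D,F] q_used=3 → run C
t=8: queue=[B,D,F,C] q_used=0 → run B
t=9: queue=[D,F,C] q_used=0 → run D
t=10: queue=[D,F,C] q_used=1 → run D
t=11: queue=[D,F,C] q_used=2 → run D
t=12: queue=[D,F,C] q_used=3 → run D
t=13: queue=[F,C,D] q_used=0 → run F
t=14: queue=[F,C,D] q_used=1 → run F
t=15: queue=[C,D] q_used=0 → run C
t=16: queue=[C,D] q_used=1 → run C
t=17: queue=[D] q_used=0 → run D
t=18: queue=[D] q_used=1 → run D
t=19: (idle)
t=20: (idle)
t=21: (idle)
t=22: (idle)
t=23: (idle)
t=24: (idle)

running at tick 16 = C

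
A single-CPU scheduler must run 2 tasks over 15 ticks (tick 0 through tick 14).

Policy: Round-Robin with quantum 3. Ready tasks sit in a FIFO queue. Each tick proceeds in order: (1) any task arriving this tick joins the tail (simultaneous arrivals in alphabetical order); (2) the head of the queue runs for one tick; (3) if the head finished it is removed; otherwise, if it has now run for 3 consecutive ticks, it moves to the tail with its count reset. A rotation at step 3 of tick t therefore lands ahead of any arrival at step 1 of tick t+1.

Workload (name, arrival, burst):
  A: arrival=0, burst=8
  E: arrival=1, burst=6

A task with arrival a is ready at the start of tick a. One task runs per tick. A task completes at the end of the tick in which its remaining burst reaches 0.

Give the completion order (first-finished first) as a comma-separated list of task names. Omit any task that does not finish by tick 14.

t=0: queue=[A] q_used=0 → run A
t=1: queue=[A,E] q_used=1 → run A
t=2: queue=[A,E] q_used=2 → run A
t=3: queue=[E,A] q_used=0 → run E
t=4: queue=[E,A] q_used=1 → run E
t=5: queue=[E,A] q_used=2 → run E
t=6: queue=[A,E] q_used=0 → run A
t=7: queue=[A,E] q_used=1 → run A
t=8: queue=[A,E] q_used=2 → run A
t=9: queue=[E,A] q_used=0 → run E
t=10: queue=[E,A] q_used=1 → run E
t=11: queue=[E,A] q_used=2 → run E
t=12: queue=[A] q_used=0 → run A
t=13: queue=[A] q_used=1 → run A
t=14: (idle)

completion order = E, A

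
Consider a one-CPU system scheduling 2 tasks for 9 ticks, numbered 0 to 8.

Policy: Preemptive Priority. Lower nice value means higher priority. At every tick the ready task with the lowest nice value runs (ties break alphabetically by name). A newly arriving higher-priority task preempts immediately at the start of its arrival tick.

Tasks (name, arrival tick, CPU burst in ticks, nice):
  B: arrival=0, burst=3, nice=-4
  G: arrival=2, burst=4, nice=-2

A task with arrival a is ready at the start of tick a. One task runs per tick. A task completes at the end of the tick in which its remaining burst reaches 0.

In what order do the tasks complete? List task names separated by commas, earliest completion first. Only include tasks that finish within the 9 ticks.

t=0: ready={B} → run B
t=1: ready={B} → run B
t=2: ready={B,G} → run B
t=3: ready={G} → run G
t=4: ready={G} → run G
t=5: ready={G} → run G
t=6: ready={G} → run G
t=7: (idle)
t=8: (idle)

completion order = B, G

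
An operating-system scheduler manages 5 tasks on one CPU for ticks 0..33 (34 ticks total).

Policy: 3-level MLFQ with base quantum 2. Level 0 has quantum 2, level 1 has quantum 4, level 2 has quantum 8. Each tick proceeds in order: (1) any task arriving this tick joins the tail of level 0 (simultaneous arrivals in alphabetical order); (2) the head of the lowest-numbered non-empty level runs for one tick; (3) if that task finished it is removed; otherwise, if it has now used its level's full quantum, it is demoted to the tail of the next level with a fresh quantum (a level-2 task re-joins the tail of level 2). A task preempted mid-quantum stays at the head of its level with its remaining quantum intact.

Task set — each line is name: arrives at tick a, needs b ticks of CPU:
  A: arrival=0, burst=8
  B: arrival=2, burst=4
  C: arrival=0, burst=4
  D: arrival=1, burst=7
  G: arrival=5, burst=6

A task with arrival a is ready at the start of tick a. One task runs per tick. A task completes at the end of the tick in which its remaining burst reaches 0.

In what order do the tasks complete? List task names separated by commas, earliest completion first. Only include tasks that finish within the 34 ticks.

t=0: L0/L1/L2 = AC/-/- → run A
t=1: L0/L1/L2 = ACD/-/- → run A
t=2: L0/L1/L2 = CDB/A/- → run C
t=3: L0/L1/L2 = CDB/A/- → run C
t=4: L0/L1/L2 = DB/AC/- → run D
t=5: L0/L1/L2 = DBG/AC/- → run D
t=6: L0/L1/L2 = BG/ACD/- → run B
t=7: L0/L1/L2 = BG/ACD/- → run B
t=8: L0/L1/L2 = G/ACDB/- → run G
t=9: L0/L1/L2 = G/ACDB/- → run G
t=10: L0/L1/L2 = -/ACDBG/- → run A
t=11: L0/L1/L2 = -/ACDBG/- → run A
t=12: L0/L1/L2 = -/ACDBG/- → run A
t=13: L0/L1/L2 = -/ACDBG/- → run A
t=14: L0/L1/L2 = -/CDBG/A → run C
t=15: L0/L1/L2 = -/CDBG/A → run C
t=16: L0/L1/L2 = -/DBG/A → run D
t=17: L0/L1/L2 = -/DBG/A → run D
t=18: L0/L1/L2 = -/DBG/A → run D
t=19: L0/L1/L2 = -/DBG/A → run D
t=20: L0/L1/L2 = -/BG/AD → run B
t=21: L0/L1/L2 = -/BG/AD → run B
t=22: L0/L1/L2 = -/G/AD → run G
t=23: L0/L1/L2 = -/G/AD → run G
t=24: L0/L1/L2 = -/G/AD → run G
t=25: L0/L1/L2 = -/G/AD → run G
t=26: L0/L1/L2 = -/-/AD → run A
t=27: L0/L1/L2 = -/-/AD → run A
t=28: L0/L1/L2 = -/-/D → run D
t=29: (idle)
t=30: (idle)
t=31: (idle)
t=32: (idle)
t=33: (idle)

completion order = C, B, G, A, D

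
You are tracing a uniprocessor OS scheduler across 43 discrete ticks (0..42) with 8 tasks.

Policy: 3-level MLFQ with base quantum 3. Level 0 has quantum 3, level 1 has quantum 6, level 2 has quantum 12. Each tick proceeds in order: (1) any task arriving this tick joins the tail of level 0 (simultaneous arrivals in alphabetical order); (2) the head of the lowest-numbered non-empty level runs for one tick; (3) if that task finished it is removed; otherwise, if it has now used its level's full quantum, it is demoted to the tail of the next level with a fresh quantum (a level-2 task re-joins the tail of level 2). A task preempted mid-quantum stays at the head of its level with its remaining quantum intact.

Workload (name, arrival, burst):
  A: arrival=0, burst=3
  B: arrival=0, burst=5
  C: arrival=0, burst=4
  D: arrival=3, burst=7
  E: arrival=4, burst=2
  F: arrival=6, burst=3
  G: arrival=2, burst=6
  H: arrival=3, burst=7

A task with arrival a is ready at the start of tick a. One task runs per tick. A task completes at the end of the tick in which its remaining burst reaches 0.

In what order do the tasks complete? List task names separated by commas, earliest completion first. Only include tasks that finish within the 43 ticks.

t=0: L0/L1/L2 = ABC/-/- → run A
t=1: L0/L1/L2 = ABC/-/- → run A
t=2: L0/L1/L2 = ABCG/-/- → run A
t=3: L0/L1/L2 = BCGDH/-/- → run B
t=4: L0/L1/L2 = BCGDHE/-/- → run B
t=5: L0/L1/L2 = BCGDHE/-/- → run B
t=6: L0/L1/L2 = CGDHEF/B/- → run C
t=7: L0/L1/L2 = CGDHEF/B/- → run C
t=8: L0/L1/L2 = CGDHEF/B/- → run C
t=9: L0/L1/L2 = GDHEF/BC/- → run G
t=10: L0/L1/L2 = GDHEF/BC/- → run G
t=11: L0/L1/L2 = GDHEF/BC/- → run G
t=12: L0/L1/L2 = DHEF/BCG/- → run D
t=13: L0/L1/L2 = DHEF/BCG/- → run D
t=14: L0/L1/L2 = DHEF/BCG/- → run D
t=15: L0/L1/L2 = HEF/BCGD/- → run H
t=16: L0/L1/L2 = HEF/BCGD/- → run H
t=17: L0/L1/L2 = HEF/BCGD/- → run H
t=18: L0/L1/L2 = EF/BCGDH/- → run E
t=19: L0/L1/L2 = EF/BCGDH/- → run E
t=20: L0/L1/L2 = F/BCGDH/- → run F
t=21: L0/L1/L2 = F/BCGDH/- → run F
t=22: L0/L1/L2 = F/BCGDH/- → run F
t=23: L0/L1/L2 = -/BCGDH/- → run B
t=24: L0/L1/L2 = -/BCGDH/- → run B
t=25: L0/L1/L2 = -/CGDH/- → run C
t=26: L0/L1/L2 = -/GDH/- → run G
t=27: L0/L1/L2 = -/GDH/- → run G
t=28: L0/L1/L2 = -/GDH/- → run G
t=29: L0/L1/L2 = -/DH/- → run D
t=30: L0/L1/L2 = -/DH/- → run D
t=31: L0/L1/L2 = -/DH/- → run D
t=32: L0/L1/L2 = -/DH/- → run D
t=33: L0/L1/L2 = -/H/- → run H
t=34: L0/L1/L2 = -/H/- → run H
t=35: L0/L1/L2 = -/H/- → run H
t=36: L0/L1/L2 = -/H/- → run H
t=37: (idle)
t=38: (idle)
t=39: (idle)
t=40: (idle)
t=41: (idle)
t=42: (idle)

completion order = A, E, F, B, C, G, D, H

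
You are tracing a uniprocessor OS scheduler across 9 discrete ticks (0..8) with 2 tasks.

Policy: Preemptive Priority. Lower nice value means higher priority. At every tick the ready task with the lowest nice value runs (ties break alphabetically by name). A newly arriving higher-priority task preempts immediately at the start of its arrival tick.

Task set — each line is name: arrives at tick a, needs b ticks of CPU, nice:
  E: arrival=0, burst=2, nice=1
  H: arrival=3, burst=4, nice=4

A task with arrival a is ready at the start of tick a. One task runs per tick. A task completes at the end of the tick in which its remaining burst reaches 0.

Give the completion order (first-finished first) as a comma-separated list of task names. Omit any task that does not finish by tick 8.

completion order = E, H

t=0: ready={E} → run E
t=1: ready={E} → run E
t=2: (idle)
t=3: ready={H} → run H
t=4: ready={H} → run H
t=5: ready={H} → run H
t=6: ready={H} → run H
t=7: (idle)
t=8: (idle)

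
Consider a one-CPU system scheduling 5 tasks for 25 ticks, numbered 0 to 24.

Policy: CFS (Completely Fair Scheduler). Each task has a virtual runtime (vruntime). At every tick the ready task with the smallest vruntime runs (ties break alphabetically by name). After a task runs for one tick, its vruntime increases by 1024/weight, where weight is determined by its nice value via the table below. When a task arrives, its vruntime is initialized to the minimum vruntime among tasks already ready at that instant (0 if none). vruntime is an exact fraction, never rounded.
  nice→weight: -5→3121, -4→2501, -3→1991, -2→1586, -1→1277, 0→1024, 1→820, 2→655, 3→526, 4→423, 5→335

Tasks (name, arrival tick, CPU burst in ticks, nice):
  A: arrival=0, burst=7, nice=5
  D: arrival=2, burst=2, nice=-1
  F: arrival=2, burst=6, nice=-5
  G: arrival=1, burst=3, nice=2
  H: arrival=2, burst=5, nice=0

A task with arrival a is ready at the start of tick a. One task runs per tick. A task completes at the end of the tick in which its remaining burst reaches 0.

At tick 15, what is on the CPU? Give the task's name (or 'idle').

t=0: vr[A=0] → run A
t=1: vr[A=1024/335 G=1024/335] → run A
t=2: vr[A=2048/335 D=1024/335 F=1024/335 G=1024/335 H=1024/335] → run D
t=3: vr[A=2048/335 D=1650688/427795 F=1024/335 G=1024/335 H=1024/335] → run F
t=4: vr[A=2048/335 D=1650688/427795 F=3538944/1045535 G=1024/335 H=1024/335] → run G
t=5: vr[A=2048/335 D=1650688/427795 F=3538944/1045535 G=202752/43885 H=1024/335] → run H
t=6: vr[A=2048/335 D=1650688/427795 F=3538944/1045535 G=202752/43885 H=1359/335] → run F
t=7: vr[A=2048/335 D=1650688/427795 F=3881984/1045535 G=202752/43885 H=1359/335] → run F
t=8: vr[A=2048/335 D=1650688/427795 F=4225024/1045535 G=202752/43885 H=1359/335] → run D
t=9: vr[A=2048/335 F=4225024/1045535 G=202752/43885 H=1359/335] → run F
t=10: vr[A=2048/335 F=4568064/1045535 G=202752/43885 H=1359/335] → run H
t=11: vr[A=2048/335 F=4568064/1045535 G=202752/43885 H=1694/335] → run F
t=12: vr[A=2048/335 F=4911104/1045535 G=202752/43885 H=1694/335] → run G
t=13: vr[A=2048/335 F=4911104/1045535 G=54272/8777 H=1694/335] → run F
t=14: vr[A=2048/335 G=54272/8777 H=1694/335] → run H
t=15: vr[A=2048/335 G=54272/8777 H=2029/335] → run H
t=16: vr[A=2048/335 G=54272/8777 H=2364/335] → run A
t=17: vr[A=3072/335 G=54272/8777 H=2364/335] → run G
t=18: vr[A=3072/335 H=2364/335] → run H
t=19: vr[A=3072/335] → run A
t=20: vr[A=4096/335] → run A
t=21: vr[A=1024/67] → run A
t=22: vr[A=6144/335] → run A
t=23: (idle)
t=24: (idle)

running at tick 15 = H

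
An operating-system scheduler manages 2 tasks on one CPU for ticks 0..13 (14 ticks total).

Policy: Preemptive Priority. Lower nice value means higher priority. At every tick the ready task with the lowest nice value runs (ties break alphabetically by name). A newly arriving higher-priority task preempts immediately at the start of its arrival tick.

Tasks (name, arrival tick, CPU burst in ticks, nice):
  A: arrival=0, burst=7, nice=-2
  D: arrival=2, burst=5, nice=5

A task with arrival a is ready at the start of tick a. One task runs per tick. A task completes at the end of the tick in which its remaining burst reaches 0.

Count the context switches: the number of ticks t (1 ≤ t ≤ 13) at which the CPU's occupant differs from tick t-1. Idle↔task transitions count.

t=0: ready={A} → run A
t=1: ready={A} → run A
t=2: ready={A,D} → run A
t=3: ready={A,D} → run A
t=4: ready={A,D} → run A
t=5: ready={A,D} → run A
t=6: ready={A,D} → run A
t=7: ready={D} → run D
t=8: ready={D} → run D
t=9: ready={D} → run D
t=10: ready={D} → run D
t=11: ready={D} → run D
t=12: (idle)
t=13: (idle)

context switches = 2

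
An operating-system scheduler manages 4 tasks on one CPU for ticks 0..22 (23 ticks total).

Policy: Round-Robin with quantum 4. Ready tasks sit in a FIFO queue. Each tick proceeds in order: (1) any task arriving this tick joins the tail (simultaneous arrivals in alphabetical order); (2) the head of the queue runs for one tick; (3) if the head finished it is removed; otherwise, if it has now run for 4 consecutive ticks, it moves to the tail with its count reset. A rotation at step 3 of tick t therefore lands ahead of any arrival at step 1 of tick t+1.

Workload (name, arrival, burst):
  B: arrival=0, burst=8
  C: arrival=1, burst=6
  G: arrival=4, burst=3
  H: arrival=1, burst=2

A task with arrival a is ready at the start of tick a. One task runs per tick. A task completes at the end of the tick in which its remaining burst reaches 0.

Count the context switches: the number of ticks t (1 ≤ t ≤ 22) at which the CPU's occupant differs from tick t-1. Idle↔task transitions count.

t=0: queue=[B] q_used=0 → run B
t=1: queue=[B,C,H] q_used=1 → run B
t=2: queue=[B,C,H] q_used=2 → run B
t=3: queue=[B,C,H] q_used=3 → run B
t=4: queue=[C,H,B,G] q_used=0 → run C
t=5: queue=[C,H,B,G] q_used=1 → run C
t=6: queue=[C,H,B,G] q_used=2 → run C
t=7: queue=[C,H,B,G] q_used=3 → run C
t=8: queue=[H,B,G,C] q_used=0 → run H
t=9: queue=[H,B,G,C] q_used=1 → run H
t=10: queue=[B,G,C] q_used=0 → run B
t=11: queue=[B,G,C] q_used=1 → run B
t=12: queue=[B,G,C] q_used=2 → run B
t=13: queue=[B,G,C] q_used=3 → run B
t=14: queue=[G,C] q_used=0 → run G
t=15: queue=[G,C] q_used=1 → run G
t=16: queue=[G,C] q_used=2 → run G
t=17: queue=[C] q_used=0 → run C
t=18: queue=[C] q_used=1 → run C
t=19: (idle)
t=20: (idle)
t=21: (idle)
t=22: (idle)

context switches = 6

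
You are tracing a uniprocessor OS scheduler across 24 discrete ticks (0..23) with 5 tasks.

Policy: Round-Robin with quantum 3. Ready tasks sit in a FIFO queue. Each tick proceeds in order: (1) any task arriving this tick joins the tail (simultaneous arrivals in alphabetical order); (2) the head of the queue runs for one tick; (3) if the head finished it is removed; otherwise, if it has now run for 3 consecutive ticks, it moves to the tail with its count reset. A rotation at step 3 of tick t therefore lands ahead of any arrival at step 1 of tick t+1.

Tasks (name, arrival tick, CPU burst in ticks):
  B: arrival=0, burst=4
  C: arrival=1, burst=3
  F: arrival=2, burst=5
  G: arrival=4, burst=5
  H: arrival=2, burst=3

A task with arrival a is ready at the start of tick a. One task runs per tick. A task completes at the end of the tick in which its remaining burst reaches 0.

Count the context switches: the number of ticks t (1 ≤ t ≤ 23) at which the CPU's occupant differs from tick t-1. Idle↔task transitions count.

context switches = 8

t=0: queue=[B] q_used=0 → run B
t=1: queue=[B,C] q_used=1 → run B
t=2: queue=[B,C,F,H] q_used=2 → run B
t=3: queue=[C,F,H,B] q_used=0 → run C
t=4: queue=[C,F,H,B,G] q_used=1 → run C
t=5: queue=[C,F,H,B,G] q_used=2 → run C
t=6: queue=[F,H,B,G] q_used=0 → run F
t=7: queue=[F,H,B,G] q_used=1 → run F
t=8: queue=[F,H,B,G] q_used=2 → run F
t=9: queue=[H,B,G,F] q_used=0 → run H
t=10: queue=[H,B,G,F] q_used=1 → run H
t=11: queue=[H,B,G,F] q_used=2 → run H
t=12: queue=[B,G,F] q_used=0 → run B
t=13: queue=[G,F] q_used=0 → run G
t=14: queue=[G,F] q_used=1 → run G
t=15: queue=[G,F] q_used=2 → run G
t=16: queue=[F,G] q_used=0 → run F
t=17: queue=[F,G] q_used=1 → run F
t=18: queue=[G] q_used=0 → run G
t=19: queue=[G] q_used=1 → run G
t=20: (idle)
t=21: (idle)
t=22: (idle)
t=23: (idle)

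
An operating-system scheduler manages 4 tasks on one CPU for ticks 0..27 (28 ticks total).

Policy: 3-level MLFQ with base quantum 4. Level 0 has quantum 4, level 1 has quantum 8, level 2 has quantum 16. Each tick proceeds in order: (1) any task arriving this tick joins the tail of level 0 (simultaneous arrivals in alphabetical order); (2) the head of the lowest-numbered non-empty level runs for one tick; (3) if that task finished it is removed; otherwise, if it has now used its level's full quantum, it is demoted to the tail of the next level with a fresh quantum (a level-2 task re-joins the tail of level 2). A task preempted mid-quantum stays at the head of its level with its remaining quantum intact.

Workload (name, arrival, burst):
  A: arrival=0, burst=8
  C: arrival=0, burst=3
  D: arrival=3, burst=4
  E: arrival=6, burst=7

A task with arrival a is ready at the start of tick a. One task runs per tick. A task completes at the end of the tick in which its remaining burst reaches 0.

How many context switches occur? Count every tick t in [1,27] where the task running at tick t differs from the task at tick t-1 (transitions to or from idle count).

context switches = 6

t=0: L0/L1/L2 = AC/-/- → run A
t=1: L0/L1/L2 = AC/-/- → run A
t=2: L0/L1/L2 = AC/-/- → run A
t=3: L0/L1/L2 = ACD/-/- → run A
t=4: L0/L1/L2 = CD/A/- → run C
t=5: L0/L1/L2 = CD/A/- → run C
t=6: L0/L1/L2 = CDE/A/- → run C
t=7: L0/L1/L2 = DE/A/- → run D
t=8: L0/L1/L2 = DE/A/- → run D
t=9: L0/L1/L2 = DE/A/- → run D
t=10: L0/L1/L2 = DE/A/- → run D
t=11: L0/L1/L2 = E/A/- → run E
t=12: L0/L1/L2 = E/A/- → run E
t=13: L0/L1/L2 = E/A/- → run E
t=14: L0/L1/L2 = E/A/- → run E
t=15: L0/L1/L2 = -/AE/- → run A
t=16: L0/L1/L2 = -/AE/- → run A
t=17: L0/L1/L2 = -/AE/- → run A
t=18: L0/L1/L2 = -/AE/- → run A
t=19: L0/L1/L2 = -/E/- → run E
t=20: L0/L1/L2 = -/E/- → run E
t=21: L0/L1/L2 = -/E/- → run E
t=22: (idle)
t=23: (idle)
t=24: (idle)
t=25: (idle)
t=26: (idle)
t=27: (idle)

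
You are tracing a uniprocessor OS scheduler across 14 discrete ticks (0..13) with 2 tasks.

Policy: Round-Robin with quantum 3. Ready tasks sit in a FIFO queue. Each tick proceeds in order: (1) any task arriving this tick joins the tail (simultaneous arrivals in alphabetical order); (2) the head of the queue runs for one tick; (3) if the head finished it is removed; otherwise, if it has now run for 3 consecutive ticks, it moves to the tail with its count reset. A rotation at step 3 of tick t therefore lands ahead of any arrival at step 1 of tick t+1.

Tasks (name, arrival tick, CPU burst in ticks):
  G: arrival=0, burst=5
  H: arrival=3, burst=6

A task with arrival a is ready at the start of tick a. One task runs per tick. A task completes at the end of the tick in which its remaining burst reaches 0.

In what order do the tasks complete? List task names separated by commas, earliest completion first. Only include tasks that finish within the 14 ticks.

completion order = G, H

t=0: queue=[G] q_used=0 → run G
t=1: queue=[G] q_used=1 → run G
t=2: queue=[G] q_used=2 → run G
t=3: queue=[G,H] q_used=0 → run G
t=4: queue=[G,H] q_used=1 → run G
t=5: queue=[H] q_used=0 → run H
t=6: queue=[H] q_used=1 → run H
t=7: queue=[H] q_used=2 → run H
t=8: queue=[H] q_used=0 → run H
t=9: queue=[H] q_used=1 → run H
t=10: queue=[H] q_used=2 → run H
t=11: (idle)
t=12: (idle)
t=13: (idle)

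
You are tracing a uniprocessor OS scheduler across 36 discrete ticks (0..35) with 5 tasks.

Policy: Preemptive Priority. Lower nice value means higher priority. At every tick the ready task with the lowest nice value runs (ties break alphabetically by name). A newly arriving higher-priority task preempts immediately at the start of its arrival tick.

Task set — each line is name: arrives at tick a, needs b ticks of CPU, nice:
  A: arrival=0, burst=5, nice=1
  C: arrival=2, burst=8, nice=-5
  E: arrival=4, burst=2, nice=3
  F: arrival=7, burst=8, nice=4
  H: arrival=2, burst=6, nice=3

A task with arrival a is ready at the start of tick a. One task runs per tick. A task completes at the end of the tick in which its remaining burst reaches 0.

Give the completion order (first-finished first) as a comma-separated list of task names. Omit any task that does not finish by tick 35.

completion order = C, A, E, H, F

t=0: ready={A} → run A
t=1: ready={A} → run A
t=2: ready={A,C,H} → run C
t=3: ready={A,C,H} → run C
t=4: ready={A,C,E,H} → run C
t=5: ready={A,C,E,H} → run C
t=6: ready={A,C,E,H} → run C
t=7: ready={A,C,E,F,H} → run C
t=8: ready={A,C,E,F,H} → run C
t=9: ready={A,C,E,F,H} → run C
t=10: ready={A,E,F,H} → run A
t=11: ready={A,E,F,H} → run A
t=12: ready={A,E,F,H} → run A
t=13: ready={E,F,H} → run E
t=14: ready={E,F,H} → run E
t=15: ready={F,H} → run H
t=16: ready={F,H} → run H
t=17: ready={F,H} → run H
t=18: ready={F,H} → run H
t=19: ready={F,H} → run H
t=20: ready={F,H} → run H
t=21: ready={F} → run F
t=22: ready={F} → run F
t=23: ready={F} → run F
t=24: ready={F} → run F
t=25: ready={F} → run F
t=26: ready={F} → run F
t=27: ready={F} → run F
t=28: ready={F} → run F
t=29: (idle)
t=30: (idle)
t=31: (idle)
t=32: (idle)
t=33: (idle)
t=34: (idle)
t=35: (idle)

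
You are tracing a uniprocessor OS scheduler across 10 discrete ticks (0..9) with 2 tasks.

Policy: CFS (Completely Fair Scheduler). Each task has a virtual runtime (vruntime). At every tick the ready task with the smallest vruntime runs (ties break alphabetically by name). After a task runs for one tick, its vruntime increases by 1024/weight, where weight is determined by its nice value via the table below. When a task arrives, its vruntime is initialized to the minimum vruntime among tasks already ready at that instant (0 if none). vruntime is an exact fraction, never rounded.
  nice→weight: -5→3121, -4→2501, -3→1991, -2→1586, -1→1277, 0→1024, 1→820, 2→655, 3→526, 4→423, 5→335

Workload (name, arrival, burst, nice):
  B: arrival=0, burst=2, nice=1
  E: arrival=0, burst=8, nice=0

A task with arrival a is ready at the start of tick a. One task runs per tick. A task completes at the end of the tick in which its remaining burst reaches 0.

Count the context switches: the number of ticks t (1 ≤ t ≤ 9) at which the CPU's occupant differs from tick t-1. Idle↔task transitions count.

context switches = 3

t=0: vr[B=0 E=0] → run B
t=1: vr[B=256/205 E=0] → run E
t=2: vr[B=256/205 E=1] → run E
t=3: vr[B=256/205 E=2] → run B
t=4: vr[E=2] → run E
t=5: vr[E=3] → run E
t=6: vr[E=4] → run E
t=7: vr[E=5] → run E
t=8: vr[E=6] → run E
t=9: vr[E=7] → run E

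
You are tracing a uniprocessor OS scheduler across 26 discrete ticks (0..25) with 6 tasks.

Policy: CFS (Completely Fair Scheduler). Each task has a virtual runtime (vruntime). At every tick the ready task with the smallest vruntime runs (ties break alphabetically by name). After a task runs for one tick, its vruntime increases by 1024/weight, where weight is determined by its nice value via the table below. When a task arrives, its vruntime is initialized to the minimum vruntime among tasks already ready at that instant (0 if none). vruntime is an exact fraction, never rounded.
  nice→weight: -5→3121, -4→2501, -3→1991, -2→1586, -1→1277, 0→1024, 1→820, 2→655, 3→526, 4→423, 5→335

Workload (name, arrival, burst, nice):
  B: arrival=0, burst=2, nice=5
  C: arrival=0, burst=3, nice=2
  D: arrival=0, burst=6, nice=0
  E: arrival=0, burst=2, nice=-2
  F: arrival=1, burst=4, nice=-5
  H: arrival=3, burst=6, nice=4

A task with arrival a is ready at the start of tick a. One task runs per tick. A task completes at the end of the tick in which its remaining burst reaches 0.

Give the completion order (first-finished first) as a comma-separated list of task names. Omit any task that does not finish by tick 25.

completion order = E, F, B, C, D, H

t=0: vr[B=0 C=0 D=0 E=0] → run B
t=1: vr[B=1024/335 C=0 D=0 E=0 F=0] → run C
t=2: vr[B=1024/335 C=1024/655 D=0 E=0 F=0] → run D
t=3: vr[B=1024/335 C=1024/655 D=1 E=0 F=0 H=0] → run E
t=4: vr[B=1024/335 C=1024/655 D=1 E=512/793 F=0 H=0] → run F
t=5: vr[B=1024/335 C=1024/655 D=1 E=512/793 F=1024/3121 H=0] → run H
t=6: vr[B=1024/335 C=1024/655 D=1 E=512/793 F=1024/3121 H=1024/423] → run F
t=7: vr[B=1024/335 C=1024/655 D=1 E=512/793 F=2048/3121 H=1024/423] → run E
t=8: vr[B=1024/335 C=1024/655 D=1 F=2048/3121 H=1024/423] → run F
t=9: vr[B=1024/335 C=1024/655 D=1 F=3072/3121 H=1024/423] → run F
t=10: vr[B=1024/335 C=1024/655 D=1 H=1024/423] → run D
t=11: vr[B=1024/335 C=1024/655 D=2 H=1024/423] → run C
t=12: vr[B=1024/335 C=2048/655 D=2 H=1024/423] → run D
t=13: vr[B=1024/335 C=2048/655 D=3 H=1024/423] → run H
t=14: vr[B=1024/335 C=2048/655 D=3 H=2048/423] → run D
t=15: vr[B=1024/335 C=2048/655 D=4 H=2048/423] → run B
t=16: vr[C=2048/655 D=4 H=2048/423] → run C
t=17: vr[D=4 H=2048/423] → run D
t=18: vr[D=5 H=2048/423] → run H
t=19: vr[D=5 H=1024/141] → run D
t=20: vr[H=1024/141] → run H
t=21: vr[H=4096/423] → run H
t=22: vr[H=5120/423] → run H
t=23: (idle)
t=24: (idle)
t=25: (idle)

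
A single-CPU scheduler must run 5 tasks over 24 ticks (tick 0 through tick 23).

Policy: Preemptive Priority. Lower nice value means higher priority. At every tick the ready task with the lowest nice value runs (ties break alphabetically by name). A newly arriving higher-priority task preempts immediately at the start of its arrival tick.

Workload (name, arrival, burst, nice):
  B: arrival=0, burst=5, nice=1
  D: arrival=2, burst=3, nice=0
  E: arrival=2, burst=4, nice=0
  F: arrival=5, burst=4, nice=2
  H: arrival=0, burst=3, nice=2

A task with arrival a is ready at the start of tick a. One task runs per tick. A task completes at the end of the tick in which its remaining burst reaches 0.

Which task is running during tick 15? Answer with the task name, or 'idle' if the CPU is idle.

running at tick 15 = F

t=0: ready={B,H} → run B
t=1: ready={B,H} → run B
t=2: ready={B,D,E,H} → run D
t=3: ready={B,D,E,H} → run D
t=4: ready={B,D,E,H} → run D
t=5: ready={B,E,F,H} → run E
t=6: ready={B,E,F,H} → run E
t=7: ready={B,E,F,H} → run E
t=8: ready={B,E,F,H} → run E
t=9: ready={B,F,H} → run B
t=10: ready={B,F,H} → run B
t=11: ready={B,F,H} → run B
t=12: ready={F,H} → run F
t=13: ready={F,H} → run F
t=14: ready={F,H} → run F
t=15: ready={F,H} → run F
t=16: ready={H} → run H
t=17: ready={H} → run H
t=18: ready={H} → run H
t=19: (idle)
t=20: (idle)
t=21: (idle)
t=22: (idle)
t=23: (idle)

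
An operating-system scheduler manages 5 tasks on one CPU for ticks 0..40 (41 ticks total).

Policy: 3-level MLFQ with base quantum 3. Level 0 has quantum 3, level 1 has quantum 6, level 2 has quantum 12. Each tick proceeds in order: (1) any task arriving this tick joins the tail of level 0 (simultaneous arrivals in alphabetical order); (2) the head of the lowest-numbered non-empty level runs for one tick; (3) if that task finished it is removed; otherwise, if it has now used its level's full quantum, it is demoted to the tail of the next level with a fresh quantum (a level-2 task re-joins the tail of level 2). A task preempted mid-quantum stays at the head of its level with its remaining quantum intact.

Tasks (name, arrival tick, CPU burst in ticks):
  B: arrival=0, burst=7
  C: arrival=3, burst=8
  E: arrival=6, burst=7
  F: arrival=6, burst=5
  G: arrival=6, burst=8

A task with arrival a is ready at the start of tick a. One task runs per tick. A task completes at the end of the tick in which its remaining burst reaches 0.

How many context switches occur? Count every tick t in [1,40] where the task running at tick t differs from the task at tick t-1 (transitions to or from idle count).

context switches = 10

t=0: L0/L1/L2 = B/-/- → run B
t=1: L0/L1/L2 = B/-/- → run B
t=2: L0/L1/L2 = B/-/- → run B
t=3: L0/L1/L2 = C/B/- → run C
t=4: L0/L1/L2 = C/B/- → run C
t=5: L0/L1/L2 = C/B/- → run C
t=6: L0/L1/L2 = EFG/BC/- → run E
t=7: L0/L1/L2 = EFG/BC/- → run E
t=8: L0/L1/L2 = EFG/BC/- → run E
t=9: L0/L1/L2 = FG/BCE/- → run F
t=10: L0/L1/L2 = FG/BCE/- → run F
t=11: L0/L1/L2 = FG/BCE/- → run F
t=12: L0/L1/L2 = G/BCEF/- → run G
t=13: L0/L1/L2 = G/BCEF/- → run G
t=14: L0/L1/L2 = G/BCEF/- → run G
t=15: L0/L1/L2 = -/BCEFG/- → run B
t=16: L0/L1/L2 = -/BCEFG/- → run B
t=17: L0/L1/L2 = -/BCEFG/- → run B
t=18: L0/L1/L2 = -/BCEFG/- → run B
t=19: L0/L1/L2 = -/CEFG/- → run C
t=20: L0/L1/L2 = -/CEFG/- → run C
t=21: L0/L1/L2 = -/CEFG/- → run C
t=22: L0/L1/L2 = -/CEFG/- → run C
t=23: L0/L1/L2 = -/CEFG/- → run C
t=24: L0/L1/L2 = -/EFG/- → run E
t=25: L0/L1/L2 = -/EFG/- → run E
t=26: L0/L1/L2 = -/EFG/- → run E
t=27: L0/L1/L2 = -/EFG/- → run E
t=28: L0/L1/L2 = -/FG/- → run F
t=29: L0/L1/L2 = -/FG/- → run F
t=30: L0/L1/L2 = -/G/- → run G
t=31: L0/L1/L2 = -/G/- → run G
t=32: L0/L1/L2 = -/G/- → run G
t=33: L0/L1/L2 = -/G/- → run G
t=34: L0/L1/L2 = -/G/- → run G
t=35: (idle)
t=36: (idle)
t=37: (idle)
t=38: (idle)
t=39: (idle)
t=40: (idle)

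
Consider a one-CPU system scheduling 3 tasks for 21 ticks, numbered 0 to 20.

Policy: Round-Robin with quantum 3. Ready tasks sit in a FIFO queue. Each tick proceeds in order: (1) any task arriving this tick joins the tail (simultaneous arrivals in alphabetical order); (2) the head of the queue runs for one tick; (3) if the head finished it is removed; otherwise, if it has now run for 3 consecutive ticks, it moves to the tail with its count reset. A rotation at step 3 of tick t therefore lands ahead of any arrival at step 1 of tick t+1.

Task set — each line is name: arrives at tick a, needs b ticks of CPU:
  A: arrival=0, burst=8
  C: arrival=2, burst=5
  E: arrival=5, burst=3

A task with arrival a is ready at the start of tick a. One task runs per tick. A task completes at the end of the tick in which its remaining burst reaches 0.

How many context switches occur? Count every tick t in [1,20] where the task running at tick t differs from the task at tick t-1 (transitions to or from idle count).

context switches = 6

t=0: queue=[A] q_used=0 → run A
t=1: queue=[A] q_used=1 → run A
t=2: queue=[A,C] q_used=2 → run A
t=3: queue=[C,A] q_used=0 → run C
t=4: queue=[C,A] q_used=1 → run C
t=5: queue=[C,A,E] q_used=2 → run C
t=6: queue=[A,E,C] q_used=0 → run A
t=7: queue=[A,E,C] q_used=1 → run A
t=8: queue=[A,E,C] q_used=2 → run A
t=9: queue=[E,C,A] q_used=0 → run E
t=10: queue=[E,C,A] q_used=1 → run E
t=11: queue=[E,C,A] q_used=2 → run E
t=12: queue=[C,A] q_used=0 → run C
t=13: queue=[C,A] q_used=1 → run C
t=14: queue=[A] q_used=0 → run A
t=15: queue=[A] q_used=1 → run A
t=16: (idle)
t=17: (idle)
t=18: (idle)
t=19: (idle)
t=20: (idle)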